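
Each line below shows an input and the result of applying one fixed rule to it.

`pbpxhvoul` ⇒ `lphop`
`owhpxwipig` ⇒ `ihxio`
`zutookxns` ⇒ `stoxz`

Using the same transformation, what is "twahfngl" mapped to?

gaft

Looking at the pairs, the operation is to keep every other character starting from the first (positions 1st, 3rd, 5th, ...), then swap the first and last characters.
Applying both steps to "twahfngl": "tafg", then "gaft".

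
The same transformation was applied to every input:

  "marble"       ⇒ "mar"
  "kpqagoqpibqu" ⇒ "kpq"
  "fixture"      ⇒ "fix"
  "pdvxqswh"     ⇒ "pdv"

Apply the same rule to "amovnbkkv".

The transformation: keep only the first 3 characters.
Applying that to "amovnbkkv" gives "amo".

amo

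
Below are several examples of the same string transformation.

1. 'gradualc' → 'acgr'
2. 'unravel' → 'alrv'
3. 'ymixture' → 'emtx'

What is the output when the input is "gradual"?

adlu

The rule is to sort the characters into alphabetical order, then keep every other character starting from the first (positions 1st, 3rd, 5th, ...).
For "gradual", step one produces "aadglru"; step two turns that into "adlu".
(Check on "unravel": → "aelnruv" → "alrv" ✓)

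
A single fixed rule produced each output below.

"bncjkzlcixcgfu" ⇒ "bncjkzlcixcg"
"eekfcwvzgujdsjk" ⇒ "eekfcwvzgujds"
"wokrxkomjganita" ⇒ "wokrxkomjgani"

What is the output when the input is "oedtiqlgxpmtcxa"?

The transformation: delete the last 2 characters.
Doing the same to "oedtiqlgxpmtcxa": "oedtiqlgxpmtc".

oedtiqlgxpmtc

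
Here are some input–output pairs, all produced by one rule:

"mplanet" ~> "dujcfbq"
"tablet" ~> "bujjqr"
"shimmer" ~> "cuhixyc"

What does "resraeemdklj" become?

abzhuihquuct

Each output is the input with this applied: shift every letter 10 places backward in the alphabet (wrapping around), then move the last 3 characters to the front (rotate right by 3).
So "resraeemdklj" becomes "abzhuihquuct".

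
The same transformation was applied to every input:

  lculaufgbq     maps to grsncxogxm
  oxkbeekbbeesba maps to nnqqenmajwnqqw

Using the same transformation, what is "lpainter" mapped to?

What's happening: swap the front and back halves of the string, then shift every letter 12 places forward in the alphabet (wrapping around).
On "lpainter": the first step gives "nterlpai", and the second then gives "zfqdxbmu".

zfqdxbmu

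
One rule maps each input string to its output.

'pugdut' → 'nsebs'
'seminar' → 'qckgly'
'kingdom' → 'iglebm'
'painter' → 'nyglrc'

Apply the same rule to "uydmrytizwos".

swbkpwrgxum

In each case the input is transformed by: shift every letter 2 places backward in the alphabet (wrapping around), then delete the last character.
Applying both steps to "uydmrytizwos": "swbkpwrgxumq", then "swbkpwrgxum".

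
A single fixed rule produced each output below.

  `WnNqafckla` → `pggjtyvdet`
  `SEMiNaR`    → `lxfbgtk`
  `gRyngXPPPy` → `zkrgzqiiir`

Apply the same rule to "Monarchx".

The pattern: shift every letter 7 places backward in the alphabet (wrapping around), then convert every letter to lowercase.
On "Monarchx": the first step gives "Fhgtkvaq", and the second then gives "fhgtkvaq".

fhgtkvaq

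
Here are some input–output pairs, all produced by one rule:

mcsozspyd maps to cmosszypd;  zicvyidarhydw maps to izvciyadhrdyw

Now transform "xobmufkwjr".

Rule — swap each adjacent pair of characters (1↔2, 3↔4, ...).
On "xobmufkwjr" that produces "oxmbfuwkrj".

oxmbfuwkrj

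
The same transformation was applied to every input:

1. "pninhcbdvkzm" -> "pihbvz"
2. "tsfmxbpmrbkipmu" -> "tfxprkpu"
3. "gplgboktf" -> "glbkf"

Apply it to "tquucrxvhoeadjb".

In each case the input is transformed by: keep every other character starting from the first (positions 1st, 3rd, 5th, ...).
On "tquucrxvhoeadjb" that produces "tucxhedb".

tucxhedb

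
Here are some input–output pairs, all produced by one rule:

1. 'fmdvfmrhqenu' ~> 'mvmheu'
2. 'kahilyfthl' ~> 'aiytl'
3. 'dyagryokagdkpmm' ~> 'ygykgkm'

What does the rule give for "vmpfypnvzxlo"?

mfpvxo

Rule — keep every other character starting from the second (positions 2nd, 4th, 6th, ...).
So "vmpfypnvzxlo" becomes "mfpvxo".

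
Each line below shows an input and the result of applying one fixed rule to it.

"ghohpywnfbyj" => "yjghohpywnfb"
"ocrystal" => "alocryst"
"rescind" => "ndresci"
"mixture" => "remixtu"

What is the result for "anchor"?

oranch

Each output is the input with this applied: move the last 2 characters to the front (rotate right by 2).
For "anchor" the result is "oranch".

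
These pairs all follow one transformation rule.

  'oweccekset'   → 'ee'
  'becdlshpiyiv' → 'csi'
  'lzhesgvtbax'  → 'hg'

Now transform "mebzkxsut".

bx

The pattern: keep one character in every 3, starting at position 3 (positions 3rd, 6th, 9th, ...), then delete the last character.
"mebzkxsut" → "bxt" → "bx".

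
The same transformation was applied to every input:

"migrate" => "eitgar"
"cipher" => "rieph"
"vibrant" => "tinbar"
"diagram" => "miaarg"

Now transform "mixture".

eirxut

The pattern: take characters alternately from the front and the back (1st, last, 2nd, 2nd-last, ...), then delete the first character.
Working it through for "mixture": intermediate "meirxut", final "eirxut".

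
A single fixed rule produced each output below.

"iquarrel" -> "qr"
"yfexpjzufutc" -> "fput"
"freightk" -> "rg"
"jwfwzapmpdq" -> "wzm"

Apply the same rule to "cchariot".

cr

Each output is the input with this applied: delete the last character, then keep one character in every 3, starting at position 2 (positions 2nd, 5th, 8th, ...).
On "cchariot": the first step gives "cchario", and the second then gives "cr".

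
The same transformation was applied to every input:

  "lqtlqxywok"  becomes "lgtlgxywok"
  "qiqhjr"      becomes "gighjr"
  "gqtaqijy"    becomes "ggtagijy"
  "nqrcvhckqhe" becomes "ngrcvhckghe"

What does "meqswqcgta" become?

megswgcgta

The pattern: replace every "q" with "g".
Applying that to "meqswqcgta" gives "megswgcgta".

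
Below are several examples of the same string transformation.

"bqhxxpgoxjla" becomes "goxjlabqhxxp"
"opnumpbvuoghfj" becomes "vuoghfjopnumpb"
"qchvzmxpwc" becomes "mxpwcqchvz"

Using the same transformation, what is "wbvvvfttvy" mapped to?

The rule is to swap the front and back halves of the string.
"wbvvvfttvy" → "fttvywbvvv".

fttvywbvvv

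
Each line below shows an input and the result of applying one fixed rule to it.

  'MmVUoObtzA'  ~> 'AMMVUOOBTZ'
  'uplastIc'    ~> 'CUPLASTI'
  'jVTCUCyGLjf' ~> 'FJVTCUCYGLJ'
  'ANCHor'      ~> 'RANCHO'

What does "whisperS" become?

SWHISPER

Looking at the pairs, the operation is to move the last character to the front, then convert every letter to uppercase.
So "whisperS" becomes "SWHISPER".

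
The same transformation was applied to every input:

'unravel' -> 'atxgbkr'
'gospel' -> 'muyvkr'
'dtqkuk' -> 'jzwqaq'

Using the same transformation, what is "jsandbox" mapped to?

pygtjhud

In each case the input is transformed by: shift every letter 6 places forward in the alphabet (wrapping around).
For "jsandbox" the result is "pygtjhud".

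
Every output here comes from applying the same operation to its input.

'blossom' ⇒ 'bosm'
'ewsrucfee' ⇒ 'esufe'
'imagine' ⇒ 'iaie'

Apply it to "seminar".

smnr

The transformation: keep every other character starting from the first (positions 1st, 3rd, 5th, ...).
So "seminar" becomes "smnr".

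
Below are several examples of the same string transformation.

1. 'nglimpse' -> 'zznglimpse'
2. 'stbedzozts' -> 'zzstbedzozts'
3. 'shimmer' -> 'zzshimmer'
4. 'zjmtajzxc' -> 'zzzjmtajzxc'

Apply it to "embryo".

Looking at the pairs, the operation is to prepend "zz".
"embryo" → "zzembryo".

zzembryo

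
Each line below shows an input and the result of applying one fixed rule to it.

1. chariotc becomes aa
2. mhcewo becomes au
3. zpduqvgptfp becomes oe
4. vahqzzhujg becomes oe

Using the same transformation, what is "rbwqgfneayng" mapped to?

uoee

What's happening: shift every letter 2 places backward in the alphabet (wrapping around), then keep only the vowels.
On "rbwqgfneayng": the first step gives "pzuoedlcywle", and the second then gives "uoee".
(Check on "zpduqvgptfp": → "xnbsotenrdn" → "oe" ✓)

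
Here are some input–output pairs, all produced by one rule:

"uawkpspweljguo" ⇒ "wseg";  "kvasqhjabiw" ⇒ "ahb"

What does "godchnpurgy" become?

The transformation: keep one character in every 3, starting at position 3 (positions 3rd, 6th, 9th, ...).
For "godchnpurgy" the result is "dnr".

dnr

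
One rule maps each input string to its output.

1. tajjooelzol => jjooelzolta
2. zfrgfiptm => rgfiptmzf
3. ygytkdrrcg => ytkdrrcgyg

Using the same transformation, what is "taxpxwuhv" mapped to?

In each case the input is transformed by: move the first 2 characters to the end (rotate left by 2).
Doing the same to "taxpxwuhv": "xpxwuhvta".

xpxwuhvta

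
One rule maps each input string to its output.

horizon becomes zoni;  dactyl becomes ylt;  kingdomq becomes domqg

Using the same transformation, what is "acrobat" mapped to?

bato

Looking at the pairs, the operation is to delete the first 3 characters, then move the first character to the end.
So "acrobat" becomes "bato".
(Check on "kingdomq": → "gdomq" → "domqg" ✓)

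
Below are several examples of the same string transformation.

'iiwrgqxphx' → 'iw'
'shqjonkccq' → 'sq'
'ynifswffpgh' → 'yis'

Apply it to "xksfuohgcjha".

The pattern: keep every other character starting from the first (positions 1st, 3rd, 5th, ...), then delete the last 3 characters.
On "xksfuohgcjha": the first step gives "xsuhch", and the second then gives "xsu".

xsu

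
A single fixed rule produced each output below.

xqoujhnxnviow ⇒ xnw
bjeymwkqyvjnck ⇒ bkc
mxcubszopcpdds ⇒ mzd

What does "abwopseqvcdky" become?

aey

Rule — keep one character in every 3, starting at position 1 (positions 1st, 4th, 7th, ...), then keep every other character starting from the first (positions 1st, 3rd, 5th, ...).
Working it through for "abwopseqvcdky": intermediate "aoecy", final "aey".
(Check on "mxcubszopcpdds": → "muzcd" → "mzd" ✓)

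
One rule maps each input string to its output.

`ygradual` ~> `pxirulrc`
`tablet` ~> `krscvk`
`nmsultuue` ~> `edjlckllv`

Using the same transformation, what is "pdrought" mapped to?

guiflxyk

Each output is the input with this applied: shift every letter 9 places backward in the alphabet (wrapping around).
For "pdrought" the result is "guiflxyk".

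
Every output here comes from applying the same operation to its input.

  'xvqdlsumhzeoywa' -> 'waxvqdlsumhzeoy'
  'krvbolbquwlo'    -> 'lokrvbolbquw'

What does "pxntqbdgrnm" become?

nmpxntqbdgr

The pattern: move the last 2 characters to the front (rotate right by 2).
So "pxntqbdgrnm" becomes "nmpxntqbdgr".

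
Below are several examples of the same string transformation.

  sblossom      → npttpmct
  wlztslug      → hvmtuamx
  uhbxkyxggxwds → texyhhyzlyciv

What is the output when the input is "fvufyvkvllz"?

Each output is the input with this applied: reverse the string, then shift every letter 1 place forward in the alphabet (wrapping around).
Applying both steps to "fvufyvkvllz": "zllvkvyfuvf", then "ammwlwzgvwg".

ammwlwzgvwg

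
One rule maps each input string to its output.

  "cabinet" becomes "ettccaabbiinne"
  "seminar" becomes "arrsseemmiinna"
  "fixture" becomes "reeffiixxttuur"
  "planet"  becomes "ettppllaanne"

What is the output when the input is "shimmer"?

The rule is to double every character, then move the last 3 characters to the front (rotate right by 3).
Doing the same to "shimmer": "errsshhiimmmme".

errsshhiimmmme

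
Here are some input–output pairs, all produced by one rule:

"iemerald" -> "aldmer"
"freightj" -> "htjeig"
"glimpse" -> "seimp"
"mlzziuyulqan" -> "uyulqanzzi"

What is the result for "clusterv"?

ervust

The pattern: delete the first 2 characters, then move the first 3 characters to the end (rotate left by 3).
Applying both steps to "clusterv": "usterv", then "ervust".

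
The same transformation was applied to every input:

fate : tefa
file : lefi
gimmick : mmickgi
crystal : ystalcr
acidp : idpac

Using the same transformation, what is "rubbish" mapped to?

bbishru

Looking at the pairs, the operation is to move the first 2 characters to the end (rotate left by 2).
So "rubbish" becomes "bbishru".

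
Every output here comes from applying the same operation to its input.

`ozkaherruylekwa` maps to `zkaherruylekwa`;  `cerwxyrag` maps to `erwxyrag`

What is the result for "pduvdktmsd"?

duvdktmsd

What's happening: delete the first character.
On "pduvdktmsd" that produces "duvdktmsd".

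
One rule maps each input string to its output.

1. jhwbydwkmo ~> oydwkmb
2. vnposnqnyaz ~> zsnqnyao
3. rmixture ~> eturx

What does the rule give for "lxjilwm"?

mlwi

Rule — delete the first 3 characters, then swap the first and last characters.
Starting from "lxjilwm": after the first operation, "ilwm"; after the second, "mlwi".
(Check on "jhwbydwkmo": → "bydwkmo" → "oydwkmb" ✓)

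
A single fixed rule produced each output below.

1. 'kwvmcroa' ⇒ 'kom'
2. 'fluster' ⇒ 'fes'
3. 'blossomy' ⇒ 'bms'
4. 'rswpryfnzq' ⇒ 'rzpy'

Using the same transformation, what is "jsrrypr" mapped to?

The rule is to take characters alternately from the front and the back (1st, last, 2nd, 2nd-last, ...), then keep one character in every 3, starting at position 1 (positions 1st, 4th, 7th, ...).
Applying that to "jsrrypr" gives "jpr".
(Check on "fluster": → "frleuts" → "fes" ✓)

jpr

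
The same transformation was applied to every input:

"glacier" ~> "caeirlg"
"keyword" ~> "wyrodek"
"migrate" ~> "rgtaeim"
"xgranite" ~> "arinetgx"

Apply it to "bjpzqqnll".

zpqqlnljb

Rule — swap each adjacent pair of characters (1↔2, 3↔4, ...), then move the first 2 characters to the end (rotate left by 2).
Applying both steps to "bjpzqqnll": "jbzpqqlnl", then "zpqqlnljb".
(Check on "xgranite": → "gxarinet" → "arinetgx" ✓)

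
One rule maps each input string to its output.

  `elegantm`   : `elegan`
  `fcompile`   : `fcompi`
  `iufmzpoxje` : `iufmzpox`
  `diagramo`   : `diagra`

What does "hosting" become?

The pattern: delete the last 2 characters.
Doing the same to "hosting": "hosti".

hosti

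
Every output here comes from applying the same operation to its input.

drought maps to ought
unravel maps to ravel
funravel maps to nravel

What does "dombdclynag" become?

Looking at the pairs, the operation is to delete the first 2 characters.
Applying that to "dombdclynag" gives "mbdclynag".

mbdclynag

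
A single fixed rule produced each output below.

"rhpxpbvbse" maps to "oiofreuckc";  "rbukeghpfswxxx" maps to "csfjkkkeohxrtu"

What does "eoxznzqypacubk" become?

lcnphoxrbkmamd

Looking at the pairs, the operation is to shift every letter 13 places forward in the alphabet (wrapping around) — i.e. ROT13, then swap the front and back halves of the string.
For "eoxznzqypacubk", step one produces "rbkmamdlcnphox"; step two turns that into "lcnphoxrbkmamd".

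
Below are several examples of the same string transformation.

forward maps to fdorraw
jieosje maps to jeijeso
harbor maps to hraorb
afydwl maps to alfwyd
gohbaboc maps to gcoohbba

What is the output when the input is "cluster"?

crleuts

Rule — take characters alternately from the front and the back (1st, last, 2nd, 2nd-last, ...).
For "cluster" the result is "crleuts".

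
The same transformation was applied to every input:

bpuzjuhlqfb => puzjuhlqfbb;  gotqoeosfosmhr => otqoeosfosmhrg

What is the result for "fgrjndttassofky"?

grjndttassofkyf

Each output is the input with this applied: move the first character to the end.
So "fgrjndttassofky" becomes "grjndttassofkyf".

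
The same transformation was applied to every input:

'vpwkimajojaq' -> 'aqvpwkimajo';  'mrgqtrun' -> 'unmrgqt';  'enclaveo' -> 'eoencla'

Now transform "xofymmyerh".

rhxofymmy

The rule is to move the last 2 characters to the front (rotate right by 2), then delete the last character.
Working it through for "xofymmyerh": intermediate "rhxofymmye", final "rhxofymmy".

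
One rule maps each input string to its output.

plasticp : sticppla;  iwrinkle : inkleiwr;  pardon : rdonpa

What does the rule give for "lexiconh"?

iconhlex

Each output is the input with this applied: swap the front and back halves of the string, then move the last character to the front.
Working it through for "lexiconh": intermediate "conhlexi", final "iconhlex".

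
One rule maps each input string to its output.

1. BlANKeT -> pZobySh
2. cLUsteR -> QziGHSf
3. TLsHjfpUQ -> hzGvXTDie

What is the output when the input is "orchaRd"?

CFQVOfR

The rule is to shift every letter 12 places backward in the alphabet (wrapping around), then flip the case of every letter.
On "orchaRd": the first step gives "cfqvoFr", and the second then gives "CFQVOfR".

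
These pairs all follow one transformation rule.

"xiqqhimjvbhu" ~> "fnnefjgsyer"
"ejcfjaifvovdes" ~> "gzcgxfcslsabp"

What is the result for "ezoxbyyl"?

What's happening: delete the first character, then shift every letter 3 places backward in the alphabet (wrapping around).
"ezoxbyyl" → "wluyvvi".

wluyvvi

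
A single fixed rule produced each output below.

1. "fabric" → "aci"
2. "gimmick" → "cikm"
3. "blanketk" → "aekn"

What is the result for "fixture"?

eitx

Looking at the pairs, the operation is to sort the characters into alphabetical order, then keep every other character starting from the first (positions 1st, 3rd, 5th, ...).
For "fixture", step one produces "efirtux"; step two turns that into "eitx".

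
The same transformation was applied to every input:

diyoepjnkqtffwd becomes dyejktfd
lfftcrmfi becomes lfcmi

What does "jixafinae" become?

In each case the input is transformed by: keep every other character starting from the first (positions 1st, 3rd, 5th, ...).
For "jixafinae" the result is "jxfne".

jxfne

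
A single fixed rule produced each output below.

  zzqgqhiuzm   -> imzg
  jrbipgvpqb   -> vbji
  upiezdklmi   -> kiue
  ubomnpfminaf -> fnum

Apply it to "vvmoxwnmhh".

The pattern: keep one character in every 3, starting at position 1 (positions 1st, 4th, 7th, ...), then move the first 2 characters to the end (rotate left by 2).
For "vvmoxwnmhh", step one produces "vonh"; step two turns that into "nhvo".

nhvo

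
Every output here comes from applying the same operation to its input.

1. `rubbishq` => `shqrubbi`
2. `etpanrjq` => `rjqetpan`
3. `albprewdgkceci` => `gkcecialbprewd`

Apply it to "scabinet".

netscabi

Rule — swap the front and back halves of the string, then move the first character to the end.
Starting from "scabinet": after the first operation, "inetscab"; after the second, "netscabi".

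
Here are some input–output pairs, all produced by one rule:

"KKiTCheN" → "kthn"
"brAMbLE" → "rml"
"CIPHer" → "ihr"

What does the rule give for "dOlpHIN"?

opi

What's happening: keep every other character starting from the second (positions 2nd, 4th, 6th, ...), then convert every letter to lowercase.
"dOlpHIN" → "opi".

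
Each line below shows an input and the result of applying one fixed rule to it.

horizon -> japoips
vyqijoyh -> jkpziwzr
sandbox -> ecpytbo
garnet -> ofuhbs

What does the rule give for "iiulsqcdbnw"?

Looking at the pairs, the operation is to shift every letter 1 place forward in the alphabet (wrapping around), then move the first 3 characters to the end (rotate left by 3).
Starting from "iiulsqcdbnw": after the first operation, "jjvmtrdecox"; after the second, "mtrdecoxjjv".
(Check on "vyqijoyh": → "wzrjkpzi" → "jkpziwzr" ✓)

mtrdecoxjjv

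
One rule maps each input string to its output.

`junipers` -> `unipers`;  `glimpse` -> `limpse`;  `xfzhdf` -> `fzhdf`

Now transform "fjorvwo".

jorvwo

The transformation: delete the first character.
Doing the same to "fjorvwo": "jorvwo".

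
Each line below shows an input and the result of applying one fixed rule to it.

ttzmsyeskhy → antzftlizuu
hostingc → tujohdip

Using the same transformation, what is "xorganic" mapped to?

The pattern: shift every letter 1 place forward in the alphabet (wrapping around), then move the first 2 characters to the end (rotate left by 2).
Applying both steps to "xorganic": "ypshbojd", then "shbojdyp".
(Check on "ttzmsyeskhy": → "uuantzftliz" → "antzftlizuu" ✓)

shbojdyp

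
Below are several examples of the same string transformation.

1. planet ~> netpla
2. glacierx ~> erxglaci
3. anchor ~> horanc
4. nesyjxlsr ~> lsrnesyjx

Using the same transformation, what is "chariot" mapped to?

The transformation: move the last 3 characters to the front (rotate right by 3).
So "chariot" becomes "iotchar".

iotchar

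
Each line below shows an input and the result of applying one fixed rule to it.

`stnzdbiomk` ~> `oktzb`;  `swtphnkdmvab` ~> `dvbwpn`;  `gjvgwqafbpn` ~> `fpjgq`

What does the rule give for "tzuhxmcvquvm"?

The rule is to keep every other character starting from the second (positions 2nd, 4th, 6th, ...), then move the first 3 characters to the end (rotate left by 3).
Starting from "tzuhxmcvquvm": after the first operation, "zhmvum"; after the second, "vumzhm".
(Check on "swtphnkdmvab": → "wpndvb" → "dvbwpn" ✓)

vumzhm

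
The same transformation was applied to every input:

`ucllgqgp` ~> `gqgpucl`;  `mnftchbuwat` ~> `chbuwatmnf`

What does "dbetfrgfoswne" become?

Each output is the input with this applied: move the first 3 characters to the end (rotate left by 3), then delete the first character.
"dbetfrgfoswne" → "tfrgfoswnedbe" → "frgfoswnedbe".

frgfoswnedbe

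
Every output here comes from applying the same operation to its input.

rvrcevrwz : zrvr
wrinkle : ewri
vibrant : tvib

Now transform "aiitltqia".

The rule is to move the last character to the front, then keep only the first 4 characters.
"aiitltqia" → "aaii".

aaii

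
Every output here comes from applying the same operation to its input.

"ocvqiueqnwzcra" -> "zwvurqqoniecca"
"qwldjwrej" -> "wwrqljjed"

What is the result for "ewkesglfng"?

wsnlkggfee

The rule is to sort the characters into reverse alphabetical order.
Doing the same to "ewkesglfng": "wsnlkggfee".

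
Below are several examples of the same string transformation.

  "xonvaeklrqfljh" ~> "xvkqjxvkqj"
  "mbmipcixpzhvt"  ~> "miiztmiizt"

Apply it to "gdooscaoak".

goakgoak

Each output is the input with this applied: keep one character in every 3, starting at position 1 (positions 1st, 4th, 7th, ...), then write the whole string twice.
On "gdooscaoak": the first step gives "goak", and the second then gives "goakgoak".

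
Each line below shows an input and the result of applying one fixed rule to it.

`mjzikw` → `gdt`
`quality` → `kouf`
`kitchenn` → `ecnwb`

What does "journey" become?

diol

Rule — shift every letter 6 places backward in the alphabet (wrapping around), then delete the last 3 characters.
On "journey": the first step gives "diolhys", and the second then gives "diol".
(Check on "quality": → "koufcns" → "kouf" ✓)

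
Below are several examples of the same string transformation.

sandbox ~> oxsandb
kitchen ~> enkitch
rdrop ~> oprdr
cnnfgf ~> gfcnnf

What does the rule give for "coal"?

Each output is the input with this applied: move the last 2 characters to the front (rotate right by 2).
Doing the same to "coal": "alco".

alco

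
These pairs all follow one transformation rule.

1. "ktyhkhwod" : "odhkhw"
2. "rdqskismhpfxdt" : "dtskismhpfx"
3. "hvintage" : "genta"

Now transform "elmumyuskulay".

What's happening: delete the first 3 characters, then move the last 2 characters to the front (rotate right by 2).
"elmumyuskulay" → "umyuskulay" → "ayumyuskul".

ayumyuskul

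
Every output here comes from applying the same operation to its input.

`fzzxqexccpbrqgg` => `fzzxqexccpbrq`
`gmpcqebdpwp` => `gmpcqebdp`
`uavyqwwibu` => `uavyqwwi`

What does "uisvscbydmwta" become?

What's happening: delete the last 2 characters.
For "uisvscbydmwta" the result is "uisvscbydmw".

uisvscbydmw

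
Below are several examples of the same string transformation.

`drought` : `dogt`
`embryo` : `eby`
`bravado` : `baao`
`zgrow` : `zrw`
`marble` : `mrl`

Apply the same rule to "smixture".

The rule is to keep every other character starting from the first (positions 1st, 3rd, 5th, ...).
"smixture" → "sitr".

sitr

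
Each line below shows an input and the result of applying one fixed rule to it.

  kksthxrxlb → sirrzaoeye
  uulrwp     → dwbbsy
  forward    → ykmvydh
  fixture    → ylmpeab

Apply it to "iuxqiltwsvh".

Rule — move the last 2 characters to the front (rotate right by 2), then shift every letter 7 places forward in the alphabet (wrapping around).
"iuxqiltwsvh" → "vhiuxqiltws" → "copbexpsadz".

copbexpsadz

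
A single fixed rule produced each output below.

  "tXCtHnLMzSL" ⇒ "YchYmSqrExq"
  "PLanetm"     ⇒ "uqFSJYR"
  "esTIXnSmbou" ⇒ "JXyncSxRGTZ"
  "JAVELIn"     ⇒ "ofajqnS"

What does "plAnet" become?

UQfSJY

The pattern: shift every letter 5 places forward in the alphabet (wrapping around), then flip the case of every letter.
For "plAnet", step one produces "uqFsjy"; step two turns that into "UQfSJY".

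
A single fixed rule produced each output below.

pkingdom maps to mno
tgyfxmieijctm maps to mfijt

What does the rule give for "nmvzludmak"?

Looking at the pairs, the operation is to swap the first and last characters, then keep one character in every 3, starting at position 1 (positions 1st, 4th, 7th, ...).
For "nmvzludmak" the result is "kzdn".

kzdn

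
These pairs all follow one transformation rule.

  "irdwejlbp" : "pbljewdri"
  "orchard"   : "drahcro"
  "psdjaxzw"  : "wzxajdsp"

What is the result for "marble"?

elbram

The rule is to reverse the string.
Applying that to "marble" gives "elbram".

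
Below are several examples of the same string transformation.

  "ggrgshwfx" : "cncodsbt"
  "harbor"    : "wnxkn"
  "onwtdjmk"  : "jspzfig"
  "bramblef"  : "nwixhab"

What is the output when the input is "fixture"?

etpqna

What's happening: shift every letter 4 places backward in the alphabet (wrapping around), then delete the first character.
Working it through for "fixture": intermediate "betpqna", final "etpqna".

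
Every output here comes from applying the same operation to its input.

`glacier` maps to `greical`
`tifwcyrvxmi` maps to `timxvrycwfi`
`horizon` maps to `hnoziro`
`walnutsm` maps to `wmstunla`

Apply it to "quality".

What's happening: reverse the string, then move the last character to the front.
Working it through for "quality": intermediate "ytilauq", final "qytilau".

qytilau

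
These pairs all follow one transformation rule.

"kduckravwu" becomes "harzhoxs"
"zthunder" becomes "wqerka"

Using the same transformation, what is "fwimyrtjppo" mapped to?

ctfjvoqgm

Rule — shift every letter 3 places backward in the alphabet (wrapping around), then delete the last 2 characters.
Working it through for "fwimyrtjppo": intermediate "ctfjvoqgmml", final "ctfjvoqgm".
(Check on "kduckravwu": → "harzhoxstr" → "harzhoxs" ✓)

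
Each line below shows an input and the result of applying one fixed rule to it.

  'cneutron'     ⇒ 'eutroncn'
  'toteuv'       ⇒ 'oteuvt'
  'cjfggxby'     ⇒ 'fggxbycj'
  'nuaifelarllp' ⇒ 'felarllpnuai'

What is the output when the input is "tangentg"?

ngentgta

What's happening: move the last 2 characters to the front (rotate right by 2), then swap the front and back halves of the string.
"tangentg" → "tgtangen" → "ngentgta".
(Check on "cneutron": → "oncneutr" → "eutroncn" ✓)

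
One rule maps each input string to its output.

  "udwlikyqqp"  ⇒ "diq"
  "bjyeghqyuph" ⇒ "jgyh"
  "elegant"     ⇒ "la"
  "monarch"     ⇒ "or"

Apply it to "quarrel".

ur

The rule is to keep one character in every 3, starting at position 2 (positions 2nd, 5th, 8th, ...).
On "quarrel" that produces "ur".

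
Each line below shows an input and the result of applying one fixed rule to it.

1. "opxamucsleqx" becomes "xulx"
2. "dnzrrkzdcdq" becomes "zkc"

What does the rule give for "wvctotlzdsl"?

ctd

What's happening: keep one character in every 3, starting at position 3 (positions 3rd, 6th, 9th, ...).
"wvctotlzdsl" → "ctd".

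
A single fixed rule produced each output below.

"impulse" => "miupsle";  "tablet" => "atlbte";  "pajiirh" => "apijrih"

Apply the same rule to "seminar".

Each output is the input with this applied: swap each adjacent pair of characters (1↔2, 3↔4, ...).
For "seminar" the result is "esimanr".

esimanr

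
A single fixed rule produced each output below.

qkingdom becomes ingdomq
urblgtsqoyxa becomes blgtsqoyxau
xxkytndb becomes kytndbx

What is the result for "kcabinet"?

What's happening: move the first 2 characters to the end (rotate left by 2), then delete the last character.
"kcabinet" → "abinetkc" → "abinetk".

abinetk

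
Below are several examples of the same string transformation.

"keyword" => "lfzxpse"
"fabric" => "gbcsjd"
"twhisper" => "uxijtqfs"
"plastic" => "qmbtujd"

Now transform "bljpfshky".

In each case the input is transformed by: shift every letter 1 place forward in the alphabet (wrapping around).
On "bljpfshky" that produces "cmkqgtilz".

cmkqgtilz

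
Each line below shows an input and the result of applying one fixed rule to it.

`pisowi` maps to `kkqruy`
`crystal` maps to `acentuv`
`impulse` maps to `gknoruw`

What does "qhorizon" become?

bjkpqqst

Looking at the pairs, the operation is to shift every letter 2 places forward in the alphabet (wrapping around), then sort the characters into alphabetical order.
"qhorizon" → "bjkpqqst".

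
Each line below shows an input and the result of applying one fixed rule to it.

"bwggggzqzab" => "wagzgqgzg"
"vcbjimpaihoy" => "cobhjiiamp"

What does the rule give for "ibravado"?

bdraav

In each case the input is transformed by: take characters alternately from the front and the back (1st, last, 2nd, 2nd-last, ...), then delete the first 2 characters.
Applying that to "ibravado" gives "bdraav".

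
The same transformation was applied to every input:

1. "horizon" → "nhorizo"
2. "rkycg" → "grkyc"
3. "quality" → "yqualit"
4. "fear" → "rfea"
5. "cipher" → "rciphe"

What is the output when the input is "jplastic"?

cjplasti

The transformation: move the last character to the front.
On "jplastic" that produces "cjplasti".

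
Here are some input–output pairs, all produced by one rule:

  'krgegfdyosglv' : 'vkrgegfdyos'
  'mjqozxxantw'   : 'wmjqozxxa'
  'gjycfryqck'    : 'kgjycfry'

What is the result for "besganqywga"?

The pattern: move the last 3 characters to the front (rotate right by 3), then delete the first 2 characters.
Starting from "besganqywga": after the first operation, "wgabesganqy"; after the second, "abesganqy".

abesganqy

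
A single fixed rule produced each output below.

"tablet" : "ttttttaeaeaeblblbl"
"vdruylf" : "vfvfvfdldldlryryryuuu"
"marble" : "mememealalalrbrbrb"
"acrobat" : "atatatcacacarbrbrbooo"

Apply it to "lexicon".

Looking at the pairs, the operation is to repeat every character 3 times, then take characters alternately from the front and the back (1st, last, 2nd, 2nd-last, ...).
For "lexicon", step one produces "llleeexxxiiicccooonnn"; step two turns that into "lnlnlneoeoeoxcxcxciii".

lnlnlneoeoeoxcxcxciii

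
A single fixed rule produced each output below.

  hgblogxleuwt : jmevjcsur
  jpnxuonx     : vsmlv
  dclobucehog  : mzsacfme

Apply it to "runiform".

gdmpk

The rule is to shift every letter 2 places backward in the alphabet (wrapping around), then delete the first 3 characters.
"runiform" → "pslgdmpk" → "gdmpk".
(Check on "hgblogxleuwt": → "fezjmevjcsur" → "jmevjcsur" ✓)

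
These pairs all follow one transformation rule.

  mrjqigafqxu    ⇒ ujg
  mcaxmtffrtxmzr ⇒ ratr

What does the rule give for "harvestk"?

In each case the input is transformed by: move the last 3 characters to the front (rotate right by 3), then keep one character in every 3, starting at position 3 (positions 3rd, 6th, 9th, ...).
On "harvestk": the first step gives "stkharve", and the second then gives "kr".

kr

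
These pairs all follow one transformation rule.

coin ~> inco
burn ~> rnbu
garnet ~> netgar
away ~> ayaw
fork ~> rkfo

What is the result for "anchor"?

What's happening: swap the front and back halves of the string.
For "anchor" the result is "horanc".

horanc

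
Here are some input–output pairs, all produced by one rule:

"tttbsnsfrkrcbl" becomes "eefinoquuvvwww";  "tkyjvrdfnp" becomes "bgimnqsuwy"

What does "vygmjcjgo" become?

bfjjmmpry

In each case the input is transformed by: shift every letter 3 places forward in the alphabet (wrapping around), then sort the characters into alphabetical order.
"vygmjcjgo" → "ybjpmfmjr" → "bfjjmmpry".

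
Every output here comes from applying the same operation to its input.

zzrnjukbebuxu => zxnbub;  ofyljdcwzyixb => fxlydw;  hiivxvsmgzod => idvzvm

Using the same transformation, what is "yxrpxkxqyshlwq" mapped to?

In each case the input is transformed by: keep every other character starting from the second (positions 2nd, 4th, 6th, ...), then take characters alternately from the front and the back (1st, last, 2nd, 2nd-last, ...).
For "yxrpxkxqyshlwq", step one produces "xpkqslq"; step two turns that into "xqplksq".
(Check on "ofyljdcwzyixb": → "fldwyx" → "fxlydw" ✓)

xqplksq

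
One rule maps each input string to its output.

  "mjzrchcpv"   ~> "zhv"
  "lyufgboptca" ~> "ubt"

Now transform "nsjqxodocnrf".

jocf

Rule — keep one character in every 3, starting at position 3 (positions 3rd, 6th, 9th, ...).
"nsjqxodocnrf" → "jocf".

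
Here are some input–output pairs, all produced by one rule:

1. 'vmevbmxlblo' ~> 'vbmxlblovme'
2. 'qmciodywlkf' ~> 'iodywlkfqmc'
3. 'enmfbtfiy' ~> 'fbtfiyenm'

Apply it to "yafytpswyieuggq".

The pattern: move the first 3 characters to the end (rotate left by 3).
Doing the same to "yafytpswyieuggq": "ytpswyieuggqyaf".

ytpswyieuggqyaf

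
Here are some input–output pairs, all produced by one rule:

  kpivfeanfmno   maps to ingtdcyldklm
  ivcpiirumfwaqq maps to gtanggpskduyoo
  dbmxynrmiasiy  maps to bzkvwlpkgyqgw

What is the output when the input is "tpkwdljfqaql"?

rniubjhdoyoj

The rule is to shift every letter 2 places backward in the alphabet (wrapping around).
For "tpkwdljfqaql" the result is "rniubjhdoyoj".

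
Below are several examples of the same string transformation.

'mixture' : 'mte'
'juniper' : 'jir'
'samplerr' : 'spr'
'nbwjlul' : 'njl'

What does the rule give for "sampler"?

spr

In each case the input is transformed by: keep one character in every 3, starting at position 1 (positions 1st, 4th, 7th, ...).
On "sampler" that produces "spr".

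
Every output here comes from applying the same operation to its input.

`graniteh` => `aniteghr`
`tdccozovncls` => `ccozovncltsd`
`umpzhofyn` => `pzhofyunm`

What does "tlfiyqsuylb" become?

What's happening: swap the first and last characters, then move the first 2 characters to the end (rotate left by 2).
"tlfiyqsuylb" → "blfiyqsuylt" → "fiyqsuyltbl".

fiyqsuyltbl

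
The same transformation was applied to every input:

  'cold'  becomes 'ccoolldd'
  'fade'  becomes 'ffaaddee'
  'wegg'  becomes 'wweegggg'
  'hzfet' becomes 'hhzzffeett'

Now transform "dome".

ddoommee

In each case the input is transformed by: double every character.
Applying that to "dome" gives "ddoommee".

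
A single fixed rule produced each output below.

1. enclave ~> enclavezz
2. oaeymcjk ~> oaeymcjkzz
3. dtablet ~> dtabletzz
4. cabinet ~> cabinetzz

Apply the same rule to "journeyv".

The transformation: append "zz".
Applying that to "journeyv" gives "journeyvzz".

journeyvzz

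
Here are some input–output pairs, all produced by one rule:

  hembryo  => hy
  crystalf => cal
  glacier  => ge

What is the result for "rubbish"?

The rule is to swap each adjacent pair of characters (1↔2, 3↔4, ...), then keep one character in every 3, starting at position 2 (positions 2nd, 5th, 8th, ...).
Starting from "rubbish": after the first operation, "urbbsih"; after the second, "rs".

rs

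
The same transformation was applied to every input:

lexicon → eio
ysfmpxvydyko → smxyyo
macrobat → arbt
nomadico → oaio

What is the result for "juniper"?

The pattern: keep every other character starting from the second (positions 2nd, 4th, 6th, ...).
For "juniper" the result is "uie".

uie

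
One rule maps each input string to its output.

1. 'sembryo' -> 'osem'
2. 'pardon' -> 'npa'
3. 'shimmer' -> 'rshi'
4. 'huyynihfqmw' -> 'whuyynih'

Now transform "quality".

yqua

The transformation: move the last character to the front, then delete the last 3 characters.
Doing the same to "quality": "yqua".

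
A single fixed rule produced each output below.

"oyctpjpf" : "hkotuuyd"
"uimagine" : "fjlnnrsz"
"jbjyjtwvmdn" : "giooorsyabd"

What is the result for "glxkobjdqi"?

gilnopqtvc

The rule is to sort the characters into alphabetical order, then shift every letter 5 places forward in the alphabet (wrapping around).
For "glxkobjdqi", step one produces "bdgijkloqx"; step two turns that into "gilnopqtvc".
(Check on "uimagine": → "aegiimnu" → "fjlnnrsz" ✓)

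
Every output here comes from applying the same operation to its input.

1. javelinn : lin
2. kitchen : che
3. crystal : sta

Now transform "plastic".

sti

The rule is to move the last character to the front, then keep only the last 3 characters.
For "plastic", step one produces "cplasti"; step two turns that into "sti".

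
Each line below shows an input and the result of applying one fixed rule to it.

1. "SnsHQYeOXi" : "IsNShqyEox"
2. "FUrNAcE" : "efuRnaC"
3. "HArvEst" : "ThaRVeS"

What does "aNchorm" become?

The pattern: flip the case of every letter, then move the last character to the front.
Working it through for "aNchorm": intermediate "AnCHORM", final "MAnCHOR".

MAnCHOR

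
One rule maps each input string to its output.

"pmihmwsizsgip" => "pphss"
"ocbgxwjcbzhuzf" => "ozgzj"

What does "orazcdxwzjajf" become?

ofzjx

Each output is the input with this applied: keep one character in every 3, starting at position 1 (positions 1st, 4th, 7th, ...), then take characters alternately from the front and the back (1st, last, 2nd, 2nd-last, ...).
On "orazcdxwzjajf" that produces "ofzjx".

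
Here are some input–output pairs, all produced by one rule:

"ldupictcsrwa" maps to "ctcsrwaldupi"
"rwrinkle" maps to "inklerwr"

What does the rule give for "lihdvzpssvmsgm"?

What's happening: move the last character to the front, then swap the front and back halves of the string.
For "lihdvzpssvmsgm", step one produces "mlihdvzpssvmsg"; step two turns that into "pssvmsgmlihdvz".

pssvmsgmlihdvz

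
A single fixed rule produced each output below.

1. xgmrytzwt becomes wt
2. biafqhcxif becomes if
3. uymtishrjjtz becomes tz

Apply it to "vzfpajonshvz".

The pattern: keep only the last 2 characters.
So "vzfpajonshvz" becomes "vz".

vz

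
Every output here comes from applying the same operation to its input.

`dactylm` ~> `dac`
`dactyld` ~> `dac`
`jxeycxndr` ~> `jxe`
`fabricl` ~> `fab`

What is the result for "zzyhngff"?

zzy

Each output is the input with this applied: keep only the first 3 characters.
Applying that to "zzyhngff" gives "zzy".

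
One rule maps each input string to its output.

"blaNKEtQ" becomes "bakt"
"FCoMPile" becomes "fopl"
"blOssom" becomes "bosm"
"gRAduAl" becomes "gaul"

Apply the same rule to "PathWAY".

ptwy

In each case the input is transformed by: keep every other character starting from the first (positions 1st, 3rd, 5th, ...), then convert every letter to lowercase.
For "PathWAY", step one produces "PtWY"; step two turns that into "ptwy".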